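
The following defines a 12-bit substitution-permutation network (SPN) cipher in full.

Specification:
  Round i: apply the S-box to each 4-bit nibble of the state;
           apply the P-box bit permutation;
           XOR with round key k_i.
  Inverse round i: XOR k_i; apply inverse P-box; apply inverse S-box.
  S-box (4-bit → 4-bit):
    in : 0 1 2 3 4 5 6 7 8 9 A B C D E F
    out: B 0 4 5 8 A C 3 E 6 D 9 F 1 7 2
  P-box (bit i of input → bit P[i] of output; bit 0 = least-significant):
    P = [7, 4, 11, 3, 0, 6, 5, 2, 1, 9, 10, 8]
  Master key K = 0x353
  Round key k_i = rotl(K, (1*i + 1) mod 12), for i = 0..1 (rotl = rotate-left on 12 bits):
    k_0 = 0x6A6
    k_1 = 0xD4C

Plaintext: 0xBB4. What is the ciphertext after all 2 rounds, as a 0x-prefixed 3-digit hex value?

0x77B

s_0 = plaintext = 0xBB4
s_1 = Round(s_0, k_0) = 0x7A9
s_2 = Round(s_1, k_1) = 0x77B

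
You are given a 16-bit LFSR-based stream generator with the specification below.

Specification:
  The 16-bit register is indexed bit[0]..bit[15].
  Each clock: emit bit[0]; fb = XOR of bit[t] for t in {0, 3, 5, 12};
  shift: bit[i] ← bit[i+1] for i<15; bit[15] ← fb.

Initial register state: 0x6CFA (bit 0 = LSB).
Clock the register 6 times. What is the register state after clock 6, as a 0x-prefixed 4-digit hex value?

reg_0 = 0x6CFA
clock 1: out=0, reg = 0x367D
clock 2: out=1, reg = 0x1B3E
clock 3: out=0, reg = 0x8D9F
clock 4: out=1, reg = 0x46CF
clock 5: out=1, reg = 0x2367
clock 6: out=1, reg = 0x11B3

0x11B3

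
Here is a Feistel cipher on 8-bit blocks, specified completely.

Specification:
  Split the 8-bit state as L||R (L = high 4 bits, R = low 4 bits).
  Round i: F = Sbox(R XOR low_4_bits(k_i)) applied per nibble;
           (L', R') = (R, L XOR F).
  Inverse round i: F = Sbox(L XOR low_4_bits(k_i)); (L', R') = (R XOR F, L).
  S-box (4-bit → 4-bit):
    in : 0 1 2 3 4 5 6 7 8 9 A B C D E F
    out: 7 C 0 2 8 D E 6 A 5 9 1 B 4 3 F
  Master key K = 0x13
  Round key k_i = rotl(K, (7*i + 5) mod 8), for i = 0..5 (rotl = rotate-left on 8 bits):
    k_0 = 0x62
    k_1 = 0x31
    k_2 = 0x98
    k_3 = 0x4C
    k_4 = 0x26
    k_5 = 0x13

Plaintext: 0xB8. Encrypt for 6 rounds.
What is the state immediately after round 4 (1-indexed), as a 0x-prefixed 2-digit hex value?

s_0 = plaintext = 0xB8
s_1 = Round(s_0, k_0) = 0x82
s_2 = Round(s_1, k_1) = 0x2A
s_3 = Round(s_2, k_2) = 0xA2
s_4 = Round(s_3, k_3) = 0x29
s_5 = Round(s_4, k_4) = 0x9D
s_6 = Round(s_5, k_5) = 0xDA

0x29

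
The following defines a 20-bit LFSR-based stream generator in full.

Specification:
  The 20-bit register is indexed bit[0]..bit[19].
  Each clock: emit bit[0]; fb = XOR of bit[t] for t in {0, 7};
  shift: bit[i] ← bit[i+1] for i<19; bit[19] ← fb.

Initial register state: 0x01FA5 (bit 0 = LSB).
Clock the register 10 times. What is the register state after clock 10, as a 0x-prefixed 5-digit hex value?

reg_0 = 0x01FA5
clock 1: out=1, reg = 0x00FD2
clock 2: out=0, reg = 0x807E9
clock 3: out=1, reg = 0x403F4
clock 4: out=0, reg = 0xA01FA
clock 5: out=0, reg = 0xD00FD
clock 6: out=1, reg = 0x6807E
clock 7: out=0, reg = 0x3403F
clock 8: out=1, reg = 0x9A01F
clock 9: out=1, reg = 0xCD00F
clock 10: out=1, reg = 0xE6807

0xE6807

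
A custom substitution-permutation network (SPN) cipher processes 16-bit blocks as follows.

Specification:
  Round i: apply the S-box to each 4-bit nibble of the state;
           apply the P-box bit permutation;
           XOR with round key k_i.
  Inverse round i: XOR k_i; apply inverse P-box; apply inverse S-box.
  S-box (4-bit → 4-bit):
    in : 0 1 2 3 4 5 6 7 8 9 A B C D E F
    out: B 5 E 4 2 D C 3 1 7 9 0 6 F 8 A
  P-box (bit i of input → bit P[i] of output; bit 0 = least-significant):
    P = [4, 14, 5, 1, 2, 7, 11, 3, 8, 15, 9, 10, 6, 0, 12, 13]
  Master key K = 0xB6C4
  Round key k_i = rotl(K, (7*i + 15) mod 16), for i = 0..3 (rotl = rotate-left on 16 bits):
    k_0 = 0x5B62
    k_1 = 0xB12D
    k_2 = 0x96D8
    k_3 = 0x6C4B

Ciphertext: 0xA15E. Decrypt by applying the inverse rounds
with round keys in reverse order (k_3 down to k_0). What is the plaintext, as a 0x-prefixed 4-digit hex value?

0x5C98

s_0 = ciphertext = 0xA15E
s_1 = InvRound(s_0, k_3) = 0x4017
s_2 = InvRound(s_1, k_2) = 0x920F
s_3 = InvRound(s_2, k_1) = 0xE1B6
s_4 = InvRound(s_3, k_0) = 0x5C98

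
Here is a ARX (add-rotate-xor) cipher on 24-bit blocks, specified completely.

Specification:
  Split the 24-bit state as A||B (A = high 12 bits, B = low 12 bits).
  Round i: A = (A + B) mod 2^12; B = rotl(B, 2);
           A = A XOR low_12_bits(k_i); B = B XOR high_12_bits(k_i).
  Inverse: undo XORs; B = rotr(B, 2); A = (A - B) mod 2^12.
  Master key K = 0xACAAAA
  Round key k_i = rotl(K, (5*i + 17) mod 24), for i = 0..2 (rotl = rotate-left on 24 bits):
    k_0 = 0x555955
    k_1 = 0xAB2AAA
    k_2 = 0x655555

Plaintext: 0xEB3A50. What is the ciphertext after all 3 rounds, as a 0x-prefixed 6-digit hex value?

s_0 = plaintext = 0xEB3A50
s_1 = Round(s_0, k_0) = 0x056C17
s_2 = Round(s_1, k_1) = 0x6C7AED
s_3 = Round(s_2, k_2) = 0x4E1DE3

0x4E1DE3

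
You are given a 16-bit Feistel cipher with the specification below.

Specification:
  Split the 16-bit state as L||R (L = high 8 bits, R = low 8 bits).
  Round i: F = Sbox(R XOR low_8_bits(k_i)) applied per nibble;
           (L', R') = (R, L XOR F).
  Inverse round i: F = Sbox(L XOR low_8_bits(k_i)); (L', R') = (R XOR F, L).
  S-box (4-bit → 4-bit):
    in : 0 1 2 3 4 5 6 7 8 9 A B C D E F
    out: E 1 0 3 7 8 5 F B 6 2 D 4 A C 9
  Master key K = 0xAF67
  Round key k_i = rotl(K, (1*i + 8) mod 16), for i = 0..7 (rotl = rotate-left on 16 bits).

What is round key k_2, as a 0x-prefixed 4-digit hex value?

K = 0xAF67
k_0 = rotl(K, (1*0+8) mod 16) = rotl(K, 8) = 0x67AF
k_1 = rotl(K, (1*1+8) mod 16) = rotl(K, 9) = 0xCF5E
k_2 = rotl(K, (1*2+8) mod 16) = rotl(K, 10) = 0x9EBD

0x9EBD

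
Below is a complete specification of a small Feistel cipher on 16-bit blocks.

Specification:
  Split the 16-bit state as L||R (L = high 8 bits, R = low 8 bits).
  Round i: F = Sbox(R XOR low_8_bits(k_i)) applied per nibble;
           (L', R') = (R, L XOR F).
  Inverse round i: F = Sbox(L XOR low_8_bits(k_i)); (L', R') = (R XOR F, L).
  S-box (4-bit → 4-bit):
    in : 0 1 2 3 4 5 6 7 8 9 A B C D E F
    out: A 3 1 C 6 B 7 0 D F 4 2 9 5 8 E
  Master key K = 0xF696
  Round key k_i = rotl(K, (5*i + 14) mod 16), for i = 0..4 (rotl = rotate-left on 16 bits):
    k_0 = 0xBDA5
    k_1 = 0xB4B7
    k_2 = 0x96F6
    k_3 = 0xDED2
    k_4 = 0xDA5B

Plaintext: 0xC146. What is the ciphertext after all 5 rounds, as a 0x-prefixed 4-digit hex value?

s_0 = plaintext = 0xC146
s_1 = Round(s_0, k_0) = 0x464D
s_2 = Round(s_1, k_1) = 0x4DA2
s_3 = Round(s_2, k_2) = 0xA2FB
s_4 = Round(s_3, k_3) = 0xFBBD
s_5 = Round(s_4, k_4) = 0xBD7C

0xBD7C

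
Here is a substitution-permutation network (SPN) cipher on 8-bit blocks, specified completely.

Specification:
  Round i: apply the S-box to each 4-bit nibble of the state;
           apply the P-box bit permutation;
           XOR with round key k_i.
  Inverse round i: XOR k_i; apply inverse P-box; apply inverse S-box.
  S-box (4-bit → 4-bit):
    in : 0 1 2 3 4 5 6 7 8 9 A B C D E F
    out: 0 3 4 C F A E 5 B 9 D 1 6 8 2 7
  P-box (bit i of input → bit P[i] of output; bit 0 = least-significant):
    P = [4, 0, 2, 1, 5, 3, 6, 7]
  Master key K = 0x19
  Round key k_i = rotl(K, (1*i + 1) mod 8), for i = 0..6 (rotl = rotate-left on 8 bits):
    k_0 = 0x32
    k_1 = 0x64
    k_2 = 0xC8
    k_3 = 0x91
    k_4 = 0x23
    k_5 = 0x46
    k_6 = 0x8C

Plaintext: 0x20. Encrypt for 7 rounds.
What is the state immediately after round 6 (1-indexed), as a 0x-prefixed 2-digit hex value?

0x24

s_0 = plaintext = 0x20
s_1 = Round(s_0, k_0) = 0x72
s_2 = Round(s_1, k_1) = 0x00
s_3 = Round(s_2, k_2) = 0xC8
s_4 = Round(s_3, k_3) = 0xCA
s_5 = Round(s_4, k_4) = 0x7D
s_6 = Round(s_5, k_5) = 0x24
s_7 = Round(s_6, k_6) = 0xDB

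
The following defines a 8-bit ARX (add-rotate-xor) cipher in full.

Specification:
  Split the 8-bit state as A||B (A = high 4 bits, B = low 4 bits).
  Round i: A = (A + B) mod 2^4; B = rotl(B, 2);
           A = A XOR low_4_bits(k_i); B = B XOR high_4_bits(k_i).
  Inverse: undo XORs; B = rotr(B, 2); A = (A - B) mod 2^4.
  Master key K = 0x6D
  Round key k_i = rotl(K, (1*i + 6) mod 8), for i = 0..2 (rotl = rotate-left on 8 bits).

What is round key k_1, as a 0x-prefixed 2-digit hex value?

K = 0x6D
k_0 = rotl(K, (1*0+6) mod 8) = rotl(K, 6) = 0x5B
k_1 = rotl(K, (1*1+6) mod 8) = rotl(K, 7) = 0xB6

0xB6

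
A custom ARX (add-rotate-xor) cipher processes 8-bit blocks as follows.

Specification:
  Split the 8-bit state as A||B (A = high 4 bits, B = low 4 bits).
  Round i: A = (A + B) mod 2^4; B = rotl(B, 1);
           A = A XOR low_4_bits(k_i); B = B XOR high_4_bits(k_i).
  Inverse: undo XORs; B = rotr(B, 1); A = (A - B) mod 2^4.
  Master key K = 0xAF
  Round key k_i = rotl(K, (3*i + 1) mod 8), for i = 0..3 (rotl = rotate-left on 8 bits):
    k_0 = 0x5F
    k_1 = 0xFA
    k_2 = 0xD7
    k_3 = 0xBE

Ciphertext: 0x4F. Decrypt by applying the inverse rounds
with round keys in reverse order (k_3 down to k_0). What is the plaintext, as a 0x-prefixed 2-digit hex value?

0xBA

s_0 = ciphertext = 0x4F
s_1 = InvRound(s_0, k_3) = 0x82
s_2 = InvRound(s_1, k_2) = 0x0F
s_3 = InvRound(s_2, k_1) = 0xA0
s_4 = InvRound(s_3, k_0) = 0xBA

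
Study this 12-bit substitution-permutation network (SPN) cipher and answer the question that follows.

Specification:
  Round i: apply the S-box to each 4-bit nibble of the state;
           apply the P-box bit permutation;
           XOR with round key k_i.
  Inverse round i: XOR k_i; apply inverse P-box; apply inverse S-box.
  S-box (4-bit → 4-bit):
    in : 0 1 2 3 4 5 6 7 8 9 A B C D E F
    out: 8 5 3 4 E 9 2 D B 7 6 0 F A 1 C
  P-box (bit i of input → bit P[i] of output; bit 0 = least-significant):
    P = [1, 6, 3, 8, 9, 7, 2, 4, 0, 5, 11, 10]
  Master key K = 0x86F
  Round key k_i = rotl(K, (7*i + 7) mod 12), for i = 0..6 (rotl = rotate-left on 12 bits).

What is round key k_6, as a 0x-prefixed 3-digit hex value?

K = 0x86F
k_0 = rotl(K, (7*0+7) mod 12) = rotl(K, 7) = 0x7C3
k_1 = rotl(K, (7*1+7) mod 12) = rotl(K, 2) = 0x1BE
k_2 = rotl(K, (7*2+7) mod 12) = rotl(K, 9) = 0xF0D
k_3 = rotl(K, (7*3+7) mod 12) = rotl(K, 4) = 0x6F8
k_4 = rotl(K, (7*4+7) mod 12) = rotl(K, 11) = 0xC37
k_5 = rotl(K, (7*5+7) mod 12) = rotl(K, 6) = 0xBE1
k_6 = rotl(K, (7*6+7) mod 12) = rotl(K, 1) = 0x0DF

0x0DF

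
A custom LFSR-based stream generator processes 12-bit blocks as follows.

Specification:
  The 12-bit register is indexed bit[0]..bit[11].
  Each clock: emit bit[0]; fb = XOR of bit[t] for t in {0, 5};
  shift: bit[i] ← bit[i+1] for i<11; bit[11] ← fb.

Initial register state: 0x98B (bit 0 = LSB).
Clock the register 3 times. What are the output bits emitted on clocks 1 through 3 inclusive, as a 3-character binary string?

reg_0 = 0x98B
clock 1: out=1, reg = 0xCC5
clock 2: out=1, reg = 0xE62
clock 3: out=0, reg = 0xF31

110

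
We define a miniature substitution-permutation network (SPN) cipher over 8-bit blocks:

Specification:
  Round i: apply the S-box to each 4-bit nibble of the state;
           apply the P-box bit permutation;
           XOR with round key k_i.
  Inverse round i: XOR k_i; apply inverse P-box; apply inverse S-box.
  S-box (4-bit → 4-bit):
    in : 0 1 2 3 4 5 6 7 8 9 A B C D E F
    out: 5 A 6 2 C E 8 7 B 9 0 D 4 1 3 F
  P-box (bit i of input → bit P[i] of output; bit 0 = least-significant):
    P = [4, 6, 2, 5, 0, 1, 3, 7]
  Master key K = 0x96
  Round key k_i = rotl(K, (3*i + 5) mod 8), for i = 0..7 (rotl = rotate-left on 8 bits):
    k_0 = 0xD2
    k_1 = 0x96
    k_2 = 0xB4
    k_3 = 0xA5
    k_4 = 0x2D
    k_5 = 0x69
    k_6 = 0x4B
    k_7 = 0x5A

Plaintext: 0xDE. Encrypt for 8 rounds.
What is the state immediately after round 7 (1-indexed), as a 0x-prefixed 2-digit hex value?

s_0 = plaintext = 0xDE
s_1 = Round(s_0, k_0) = 0x83
s_2 = Round(s_1, k_1) = 0x55
s_3 = Round(s_2, k_2) = 0x5A
s_4 = Round(s_3, k_3) = 0x2F
s_5 = Round(s_4, k_4) = 0x53
s_6 = Round(s_5, k_5) = 0xA3
s_7 = Round(s_6, k_6) = 0x0B
s_8 = Round(s_7, k_7) = 0x67

0x0B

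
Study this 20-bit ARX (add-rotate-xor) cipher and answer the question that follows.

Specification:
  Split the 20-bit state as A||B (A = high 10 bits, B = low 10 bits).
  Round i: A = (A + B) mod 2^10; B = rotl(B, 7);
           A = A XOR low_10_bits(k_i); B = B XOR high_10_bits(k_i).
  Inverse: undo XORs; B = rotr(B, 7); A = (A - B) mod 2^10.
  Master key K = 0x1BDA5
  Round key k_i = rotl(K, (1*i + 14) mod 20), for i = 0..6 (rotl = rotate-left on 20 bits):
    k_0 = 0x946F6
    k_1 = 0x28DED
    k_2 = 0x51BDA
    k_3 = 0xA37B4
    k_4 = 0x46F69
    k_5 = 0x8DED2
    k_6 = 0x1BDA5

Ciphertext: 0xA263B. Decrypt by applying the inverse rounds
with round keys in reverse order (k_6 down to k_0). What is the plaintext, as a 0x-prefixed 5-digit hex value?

s_0 = ciphertext = 0xA263B
s_1 = InvRound(s_0, k_6) = 0x222A4
s_2 = InvRound(s_1, k_5) = 0x70499
s_3 = InvRound(s_2, k_4) = 0xA5413
s_4 = InvRound(s_3, k_3) = 0x0B0F5
s_5 = InvRound(s_4, k_2) = 0x96D9B
s_6 = InvRound(s_5, k_1) = 0x7D1C2
s_7 = InvRound(s_6, k_0) = 0x98C9F

0x98C9F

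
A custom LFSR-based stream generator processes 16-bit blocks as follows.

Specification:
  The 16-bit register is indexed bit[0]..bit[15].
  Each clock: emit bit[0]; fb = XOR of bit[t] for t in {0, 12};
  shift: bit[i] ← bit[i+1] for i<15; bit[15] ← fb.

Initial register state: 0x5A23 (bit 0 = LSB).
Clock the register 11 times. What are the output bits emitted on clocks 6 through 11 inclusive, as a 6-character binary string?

reg_0 = 0x5A23
clock 1: out=1, reg = 0x2D11
clock 2: out=1, reg = 0x9688
clock 3: out=0, reg = 0xCB44
clock 4: out=0, reg = 0x65A2
clock 5: out=0, reg = 0x32D1
clock 6: out=1, reg = 0x1968
clock 7: out=0, reg = 0x8CB4
clock 8: out=0, reg = 0x465A
clock 9: out=0, reg = 0x232D
clock 10: out=1, reg = 0x9196
clock 11: out=0, reg = 0xC8CB

100010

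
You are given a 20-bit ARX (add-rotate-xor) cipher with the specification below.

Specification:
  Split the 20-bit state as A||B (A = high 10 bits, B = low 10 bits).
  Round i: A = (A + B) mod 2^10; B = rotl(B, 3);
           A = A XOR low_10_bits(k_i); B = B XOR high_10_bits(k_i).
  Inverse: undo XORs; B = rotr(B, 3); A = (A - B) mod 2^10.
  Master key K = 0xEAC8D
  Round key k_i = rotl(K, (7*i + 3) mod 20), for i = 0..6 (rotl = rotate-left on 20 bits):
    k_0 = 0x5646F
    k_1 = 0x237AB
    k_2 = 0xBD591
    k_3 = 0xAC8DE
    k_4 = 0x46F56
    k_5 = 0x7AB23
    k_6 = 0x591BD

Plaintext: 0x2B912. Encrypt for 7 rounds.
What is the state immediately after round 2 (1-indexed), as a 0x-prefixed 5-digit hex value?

0x346D6

s_0 = plaintext = 0x2B912
s_1 = Round(s_0, k_0) = 0x6BDCB
s_2 = Round(s_1, k_1) = 0x346D6
s_3 = Round(s_2, k_2) = 0x8D840
s_4 = Round(s_3, k_3) = 0xAA0B2
s_5 = Round(s_4, k_4) = 0x0308A
s_6 = Round(s_5, k_5) = 0xED5BB
s_7 = Round(s_6, k_6) = 0x334BF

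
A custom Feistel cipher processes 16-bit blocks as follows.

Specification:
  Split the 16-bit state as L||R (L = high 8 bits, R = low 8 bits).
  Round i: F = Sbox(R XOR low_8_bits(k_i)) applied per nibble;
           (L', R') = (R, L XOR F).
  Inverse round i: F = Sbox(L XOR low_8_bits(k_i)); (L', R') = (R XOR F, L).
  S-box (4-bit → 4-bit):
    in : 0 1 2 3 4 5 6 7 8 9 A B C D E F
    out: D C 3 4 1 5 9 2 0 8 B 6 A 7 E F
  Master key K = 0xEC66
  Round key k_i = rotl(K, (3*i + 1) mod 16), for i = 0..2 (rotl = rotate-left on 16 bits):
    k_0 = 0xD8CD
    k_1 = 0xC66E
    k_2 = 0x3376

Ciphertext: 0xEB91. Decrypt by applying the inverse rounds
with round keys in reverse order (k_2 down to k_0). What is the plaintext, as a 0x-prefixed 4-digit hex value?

s_0 = ciphertext = 0xEB91
s_1 = InvRound(s_0, k_2) = 0x16EB
s_2 = InvRound(s_1, k_1) = 0xCB16
s_3 = InvRound(s_2, k_0) = 0xCFCB

0xCFCB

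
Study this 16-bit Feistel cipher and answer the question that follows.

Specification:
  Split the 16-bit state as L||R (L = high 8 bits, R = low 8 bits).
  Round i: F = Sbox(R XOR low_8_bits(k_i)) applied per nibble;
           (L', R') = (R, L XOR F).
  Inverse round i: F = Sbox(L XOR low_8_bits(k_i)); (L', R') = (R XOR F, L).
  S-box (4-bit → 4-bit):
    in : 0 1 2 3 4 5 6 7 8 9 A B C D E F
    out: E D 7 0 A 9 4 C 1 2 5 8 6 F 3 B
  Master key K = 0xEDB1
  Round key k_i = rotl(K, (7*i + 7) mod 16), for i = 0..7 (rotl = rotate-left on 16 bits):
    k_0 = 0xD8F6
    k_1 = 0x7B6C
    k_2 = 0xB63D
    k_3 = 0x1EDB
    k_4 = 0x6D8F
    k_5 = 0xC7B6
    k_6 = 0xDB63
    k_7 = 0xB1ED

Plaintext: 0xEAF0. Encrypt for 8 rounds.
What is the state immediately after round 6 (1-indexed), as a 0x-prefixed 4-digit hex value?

s_0 = plaintext = 0xEAF0
s_1 = Round(s_0, k_0) = 0xF00E
s_2 = Round(s_1, k_1) = 0x0EB7
s_3 = Round(s_2, k_2) = 0xB71B
s_4 = Round(s_3, k_3) = 0x1BD9
s_5 = Round(s_4, k_4) = 0xD98F
s_6 = Round(s_5, k_5) = 0x8FDB
s_7 = Round(s_6, k_6) = 0xDB0E
s_8 = Round(s_7, k_7) = 0x0EEB

0x8FDB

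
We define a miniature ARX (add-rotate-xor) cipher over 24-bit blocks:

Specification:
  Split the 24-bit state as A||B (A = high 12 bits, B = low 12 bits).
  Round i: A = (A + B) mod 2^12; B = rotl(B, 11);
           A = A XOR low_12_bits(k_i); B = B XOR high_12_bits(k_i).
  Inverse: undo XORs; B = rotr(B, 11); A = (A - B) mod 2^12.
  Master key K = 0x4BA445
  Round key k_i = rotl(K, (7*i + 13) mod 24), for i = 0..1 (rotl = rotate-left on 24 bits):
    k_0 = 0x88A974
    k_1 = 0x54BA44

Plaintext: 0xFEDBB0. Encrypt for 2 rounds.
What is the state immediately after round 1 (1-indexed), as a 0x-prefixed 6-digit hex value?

0x2E9D52

s_0 = plaintext = 0xFEDBB0
s_1 = Round(s_0, k_0) = 0x2E9D52
s_2 = Round(s_1, k_1) = 0xA7F3E2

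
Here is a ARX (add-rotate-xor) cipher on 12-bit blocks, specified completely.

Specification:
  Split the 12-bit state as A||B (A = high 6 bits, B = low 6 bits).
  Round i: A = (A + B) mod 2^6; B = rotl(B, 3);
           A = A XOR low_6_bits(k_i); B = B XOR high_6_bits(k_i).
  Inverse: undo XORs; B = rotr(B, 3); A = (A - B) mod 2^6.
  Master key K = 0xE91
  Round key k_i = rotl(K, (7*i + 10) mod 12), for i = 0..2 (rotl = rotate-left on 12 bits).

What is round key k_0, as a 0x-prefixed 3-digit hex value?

0x7A4

K = 0xE91
k_0 = rotl(K, (7*0+10) mod 12) = rotl(K, 10) = 0x7A4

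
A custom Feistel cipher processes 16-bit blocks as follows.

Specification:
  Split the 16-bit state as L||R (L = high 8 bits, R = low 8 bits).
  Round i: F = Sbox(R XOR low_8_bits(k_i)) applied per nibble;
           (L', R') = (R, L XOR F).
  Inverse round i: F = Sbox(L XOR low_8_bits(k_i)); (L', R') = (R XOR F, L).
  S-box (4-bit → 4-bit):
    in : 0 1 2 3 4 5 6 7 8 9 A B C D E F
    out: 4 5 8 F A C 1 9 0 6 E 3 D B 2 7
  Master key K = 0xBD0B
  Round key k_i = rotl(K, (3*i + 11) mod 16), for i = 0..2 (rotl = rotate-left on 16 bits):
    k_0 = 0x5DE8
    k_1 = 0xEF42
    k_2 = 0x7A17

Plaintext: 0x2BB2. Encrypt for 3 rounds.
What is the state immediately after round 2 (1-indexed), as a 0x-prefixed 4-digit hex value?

0xE55B

s_0 = plaintext = 0x2BB2
s_1 = Round(s_0, k_0) = 0xB2E5
s_2 = Round(s_1, k_1) = 0xE55B
s_3 = Round(s_2, k_2) = 0x5B48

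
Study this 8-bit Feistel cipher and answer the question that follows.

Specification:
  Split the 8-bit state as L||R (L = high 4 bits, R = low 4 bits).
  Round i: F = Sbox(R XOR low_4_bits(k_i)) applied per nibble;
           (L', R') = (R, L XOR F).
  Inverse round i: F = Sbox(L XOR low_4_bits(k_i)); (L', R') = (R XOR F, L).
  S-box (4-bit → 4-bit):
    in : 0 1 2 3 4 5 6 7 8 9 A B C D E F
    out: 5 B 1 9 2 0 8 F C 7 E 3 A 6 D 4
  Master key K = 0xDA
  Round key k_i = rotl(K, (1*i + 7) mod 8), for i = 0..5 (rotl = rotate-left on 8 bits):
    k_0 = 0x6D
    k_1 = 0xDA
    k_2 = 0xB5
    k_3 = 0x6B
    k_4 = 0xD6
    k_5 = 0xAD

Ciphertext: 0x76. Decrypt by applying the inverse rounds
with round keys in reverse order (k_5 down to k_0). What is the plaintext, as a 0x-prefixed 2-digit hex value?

s_0 = ciphertext = 0x76
s_1 = InvRound(s_0, k_5) = 0x87
s_2 = InvRound(s_1, k_4) = 0xA8
s_3 = InvRound(s_2, k_3) = 0x3A
s_4 = InvRound(s_3, k_2) = 0x23
s_5 = InvRound(s_4, k_1) = 0xF2
s_6 = InvRound(s_5, k_0) = 0x3F

0x3F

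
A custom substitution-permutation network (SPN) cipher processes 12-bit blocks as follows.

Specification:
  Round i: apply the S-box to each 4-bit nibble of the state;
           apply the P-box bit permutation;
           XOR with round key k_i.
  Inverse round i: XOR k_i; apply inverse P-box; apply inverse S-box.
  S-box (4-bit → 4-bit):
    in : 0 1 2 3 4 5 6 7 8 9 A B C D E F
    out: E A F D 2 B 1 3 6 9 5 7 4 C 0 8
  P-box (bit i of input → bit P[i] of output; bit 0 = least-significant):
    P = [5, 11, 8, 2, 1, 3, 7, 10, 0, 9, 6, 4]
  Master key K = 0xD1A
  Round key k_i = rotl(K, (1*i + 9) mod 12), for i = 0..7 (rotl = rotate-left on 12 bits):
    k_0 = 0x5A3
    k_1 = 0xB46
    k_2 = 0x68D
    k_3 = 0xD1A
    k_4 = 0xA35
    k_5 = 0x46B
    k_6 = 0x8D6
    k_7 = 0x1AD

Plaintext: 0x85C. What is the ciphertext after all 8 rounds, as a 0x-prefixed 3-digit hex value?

s_0 = plaintext = 0x85C
s_1 = Round(s_0, k_0) = 0x2E9
s_2 = Round(s_1, k_1) = 0x933
s_3 = Round(s_2, k_2) = 0x33A
s_4 = Round(s_3, k_3) = 0x8E9
s_5 = Round(s_4, k_4) = 0x851
s_6 = Round(s_5, k_5) = 0xA25
s_7 = Round(s_6, k_6) = 0x439
s_8 = Round(s_7, k_7) = 0x70B

0x70B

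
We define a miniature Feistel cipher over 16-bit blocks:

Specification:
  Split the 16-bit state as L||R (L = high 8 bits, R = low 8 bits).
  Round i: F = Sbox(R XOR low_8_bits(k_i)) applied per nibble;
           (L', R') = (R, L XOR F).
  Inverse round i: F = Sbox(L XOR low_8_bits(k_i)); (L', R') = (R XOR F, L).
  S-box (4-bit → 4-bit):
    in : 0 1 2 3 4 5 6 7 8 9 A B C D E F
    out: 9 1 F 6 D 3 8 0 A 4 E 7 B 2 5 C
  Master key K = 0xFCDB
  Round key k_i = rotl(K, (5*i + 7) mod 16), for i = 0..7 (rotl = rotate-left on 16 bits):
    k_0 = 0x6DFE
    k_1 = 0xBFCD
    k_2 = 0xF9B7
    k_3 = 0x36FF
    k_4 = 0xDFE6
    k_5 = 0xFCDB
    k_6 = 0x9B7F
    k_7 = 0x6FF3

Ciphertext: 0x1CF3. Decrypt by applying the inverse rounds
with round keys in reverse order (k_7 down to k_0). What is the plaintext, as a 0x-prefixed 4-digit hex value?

s_0 = ciphertext = 0x1CF3
s_1 = InvRound(s_0, k_7) = 0xAF1C
s_2 = InvRound(s_1, k_6) = 0x35AF
s_3 = InvRound(s_2, k_5) = 0xFA35
s_4 = InvRound(s_3, k_4) = 0x2EFA
s_5 = InvRound(s_4, k_3) = 0xDB2E
s_6 = InvRound(s_5, k_2) = 0xA5DB
s_7 = InvRound(s_6, k_1) = 0x51A5
s_8 = InvRound(s_7, k_0) = 0x4951

0x4951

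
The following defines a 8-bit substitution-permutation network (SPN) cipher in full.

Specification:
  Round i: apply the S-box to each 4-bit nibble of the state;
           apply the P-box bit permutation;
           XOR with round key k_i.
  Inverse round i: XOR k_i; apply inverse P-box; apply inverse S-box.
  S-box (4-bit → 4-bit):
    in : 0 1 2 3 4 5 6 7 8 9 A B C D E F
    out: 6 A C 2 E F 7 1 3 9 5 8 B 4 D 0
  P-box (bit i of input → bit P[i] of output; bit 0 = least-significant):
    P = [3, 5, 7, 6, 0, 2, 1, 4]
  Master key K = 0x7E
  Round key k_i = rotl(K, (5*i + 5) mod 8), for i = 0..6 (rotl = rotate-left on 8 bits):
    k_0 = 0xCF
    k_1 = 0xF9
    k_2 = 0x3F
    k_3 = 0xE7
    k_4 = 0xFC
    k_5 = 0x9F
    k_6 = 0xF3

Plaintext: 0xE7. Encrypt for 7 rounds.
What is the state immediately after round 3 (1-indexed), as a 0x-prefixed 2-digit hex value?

0x6B

s_0 = plaintext = 0xE7
s_1 = Round(s_0, k_0) = 0xD4
s_2 = Round(s_1, k_1) = 0x1B
s_3 = Round(s_2, k_2) = 0x6B
s_4 = Round(s_3, k_3) = 0xA0
s_5 = Round(s_4, k_4) = 0x5F
s_6 = Round(s_5, k_5) = 0x88
s_7 = Round(s_6, k_6) = 0xDE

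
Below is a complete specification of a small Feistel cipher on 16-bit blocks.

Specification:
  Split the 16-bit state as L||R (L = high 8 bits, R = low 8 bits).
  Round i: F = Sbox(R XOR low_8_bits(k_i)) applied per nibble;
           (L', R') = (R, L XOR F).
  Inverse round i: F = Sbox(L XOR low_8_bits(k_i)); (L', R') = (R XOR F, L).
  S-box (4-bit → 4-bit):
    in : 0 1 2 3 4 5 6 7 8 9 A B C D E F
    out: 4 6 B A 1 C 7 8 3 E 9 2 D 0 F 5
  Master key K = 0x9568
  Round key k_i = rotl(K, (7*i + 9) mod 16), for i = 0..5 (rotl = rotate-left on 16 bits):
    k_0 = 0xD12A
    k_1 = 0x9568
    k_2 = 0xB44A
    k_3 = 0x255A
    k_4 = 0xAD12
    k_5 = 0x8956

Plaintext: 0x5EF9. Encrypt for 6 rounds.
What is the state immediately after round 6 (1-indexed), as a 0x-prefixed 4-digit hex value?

0x9FFC

s_0 = plaintext = 0x5EF9
s_1 = Round(s_0, k_0) = 0xF954
s_2 = Round(s_1, k_1) = 0x5454
s_3 = Round(s_2, k_2) = 0x543B
s_4 = Round(s_3, k_3) = 0x3B22
s_5 = Round(s_4, k_4) = 0x229F
s_6 = Round(s_5, k_5) = 0x9FFC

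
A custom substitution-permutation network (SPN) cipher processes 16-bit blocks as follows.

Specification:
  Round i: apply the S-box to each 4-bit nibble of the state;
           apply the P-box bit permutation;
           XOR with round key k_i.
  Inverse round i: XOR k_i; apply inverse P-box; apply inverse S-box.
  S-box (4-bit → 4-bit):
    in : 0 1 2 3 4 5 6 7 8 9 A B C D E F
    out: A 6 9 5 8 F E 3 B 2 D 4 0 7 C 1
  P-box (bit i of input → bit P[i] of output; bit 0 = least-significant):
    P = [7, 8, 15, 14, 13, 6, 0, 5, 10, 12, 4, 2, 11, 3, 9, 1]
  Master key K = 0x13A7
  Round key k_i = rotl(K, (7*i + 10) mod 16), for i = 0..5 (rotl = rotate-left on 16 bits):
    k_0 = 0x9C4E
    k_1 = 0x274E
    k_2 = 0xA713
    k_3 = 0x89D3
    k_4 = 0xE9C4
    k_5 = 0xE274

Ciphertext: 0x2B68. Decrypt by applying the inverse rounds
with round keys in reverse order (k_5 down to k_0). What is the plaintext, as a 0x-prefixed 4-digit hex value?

0x6008

s_0 = ciphertext = 0x2B68
s_1 = InvRound(s_0, k_5) = 0x7EC6
s_2 = InvRound(s_1, k_4) = 0xE7C1
s_3 = InvRound(s_2, k_3) = 0xA3F4
s_4 = InvRound(s_3, k_2) = 0x426F
s_5 = InvRound(s_4, k_1) = 0xCFA0
s_6 = InvRound(s_5, k_0) = 0x6008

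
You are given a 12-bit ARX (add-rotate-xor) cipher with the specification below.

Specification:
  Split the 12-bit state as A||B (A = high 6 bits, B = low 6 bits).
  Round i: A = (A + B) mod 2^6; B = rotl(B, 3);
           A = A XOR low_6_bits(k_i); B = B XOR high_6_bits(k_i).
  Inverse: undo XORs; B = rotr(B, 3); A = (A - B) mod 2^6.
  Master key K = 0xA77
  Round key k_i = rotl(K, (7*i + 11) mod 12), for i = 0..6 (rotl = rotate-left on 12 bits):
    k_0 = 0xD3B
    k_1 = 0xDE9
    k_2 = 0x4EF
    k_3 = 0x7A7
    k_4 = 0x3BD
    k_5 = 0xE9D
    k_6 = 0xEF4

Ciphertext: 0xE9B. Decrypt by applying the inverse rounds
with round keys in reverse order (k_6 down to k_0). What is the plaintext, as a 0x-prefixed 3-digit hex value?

0x11A

s_0 = ciphertext = 0xE9B
s_1 = InvRound(s_0, k_6) = 0x284
s_2 = InvRound(s_1, k_5) = 0x837
s_3 = InvRound(s_2, k_4) = 0x38F
s_4 = InvRound(s_3, k_3) = 0x7CA
s_5 = InvRound(s_4, k_2) = 0x94B
s_6 = InvRound(s_5, k_1) = 0x967
s_7 = InvRound(s_6, k_0) = 0x11A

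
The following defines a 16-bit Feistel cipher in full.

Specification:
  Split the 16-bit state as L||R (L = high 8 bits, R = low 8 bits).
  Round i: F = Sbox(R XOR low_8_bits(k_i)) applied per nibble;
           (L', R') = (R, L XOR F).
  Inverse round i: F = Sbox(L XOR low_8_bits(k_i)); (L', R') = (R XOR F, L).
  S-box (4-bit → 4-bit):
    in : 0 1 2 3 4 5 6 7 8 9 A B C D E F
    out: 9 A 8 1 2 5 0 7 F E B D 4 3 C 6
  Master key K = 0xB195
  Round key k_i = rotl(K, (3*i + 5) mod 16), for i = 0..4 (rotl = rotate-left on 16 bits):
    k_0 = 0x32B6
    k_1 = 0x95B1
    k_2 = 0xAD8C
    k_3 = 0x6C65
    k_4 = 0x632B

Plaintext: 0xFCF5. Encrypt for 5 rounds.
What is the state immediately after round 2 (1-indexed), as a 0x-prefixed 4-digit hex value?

0xDDF1

s_0 = plaintext = 0xFCF5
s_1 = Round(s_0, k_0) = 0xF5DD
s_2 = Round(s_1, k_1) = 0xDDF1
s_3 = Round(s_2, k_2) = 0xF1AE
s_4 = Round(s_3, k_3) = 0xAEBC
s_5 = Round(s_4, k_4) = 0xBC49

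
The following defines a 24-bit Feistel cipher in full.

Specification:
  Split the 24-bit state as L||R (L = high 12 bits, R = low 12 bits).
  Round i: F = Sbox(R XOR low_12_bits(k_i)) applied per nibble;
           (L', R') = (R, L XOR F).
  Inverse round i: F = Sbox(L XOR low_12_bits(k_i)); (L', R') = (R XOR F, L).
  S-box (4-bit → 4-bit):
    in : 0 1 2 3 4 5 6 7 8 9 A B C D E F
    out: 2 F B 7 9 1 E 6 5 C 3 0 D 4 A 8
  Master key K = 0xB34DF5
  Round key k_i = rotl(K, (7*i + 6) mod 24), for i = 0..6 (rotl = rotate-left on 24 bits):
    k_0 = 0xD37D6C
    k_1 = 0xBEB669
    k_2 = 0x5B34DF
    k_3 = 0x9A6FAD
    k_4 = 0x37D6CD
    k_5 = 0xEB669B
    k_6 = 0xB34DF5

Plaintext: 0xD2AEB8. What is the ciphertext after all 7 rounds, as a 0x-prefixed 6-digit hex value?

s_0 = plaintext = 0xD2AEB8
s_1 = Round(s_0, k_0) = 0xEB8A63
s_2 = Round(s_1, k_1) = 0xA6339B
s_3 = Round(s_2, k_2) = 0x39BCFA
s_4 = Round(s_3, k_3) = 0xCFA48D
s_5 = Round(s_4, k_4) = 0x48D768
s_6 = Round(s_5, k_5) = 0x768B0A
s_7 = Round(s_6, k_6) = 0xB0A9E0

0xB0A9E0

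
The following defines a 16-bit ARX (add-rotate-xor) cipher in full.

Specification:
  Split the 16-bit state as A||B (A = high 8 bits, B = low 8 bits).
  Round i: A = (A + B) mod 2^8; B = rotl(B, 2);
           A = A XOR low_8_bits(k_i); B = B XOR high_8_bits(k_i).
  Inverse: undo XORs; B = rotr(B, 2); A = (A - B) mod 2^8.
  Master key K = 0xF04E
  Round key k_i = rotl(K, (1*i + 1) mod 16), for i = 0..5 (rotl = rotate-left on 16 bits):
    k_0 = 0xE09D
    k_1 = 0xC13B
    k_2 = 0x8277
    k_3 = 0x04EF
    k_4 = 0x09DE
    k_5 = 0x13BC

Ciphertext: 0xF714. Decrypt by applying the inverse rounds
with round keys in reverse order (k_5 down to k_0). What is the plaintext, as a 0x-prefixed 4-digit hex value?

0x3A18

s_0 = ciphertext = 0xF714
s_1 = InvRound(s_0, k_5) = 0x8AC1
s_2 = InvRound(s_1, k_4) = 0x2232
s_3 = InvRound(s_2, k_3) = 0x408D
s_4 = InvRound(s_3, k_2) = 0x74C3
s_5 = InvRound(s_4, k_1) = 0xCF80
s_6 = InvRound(s_5, k_0) = 0x3A18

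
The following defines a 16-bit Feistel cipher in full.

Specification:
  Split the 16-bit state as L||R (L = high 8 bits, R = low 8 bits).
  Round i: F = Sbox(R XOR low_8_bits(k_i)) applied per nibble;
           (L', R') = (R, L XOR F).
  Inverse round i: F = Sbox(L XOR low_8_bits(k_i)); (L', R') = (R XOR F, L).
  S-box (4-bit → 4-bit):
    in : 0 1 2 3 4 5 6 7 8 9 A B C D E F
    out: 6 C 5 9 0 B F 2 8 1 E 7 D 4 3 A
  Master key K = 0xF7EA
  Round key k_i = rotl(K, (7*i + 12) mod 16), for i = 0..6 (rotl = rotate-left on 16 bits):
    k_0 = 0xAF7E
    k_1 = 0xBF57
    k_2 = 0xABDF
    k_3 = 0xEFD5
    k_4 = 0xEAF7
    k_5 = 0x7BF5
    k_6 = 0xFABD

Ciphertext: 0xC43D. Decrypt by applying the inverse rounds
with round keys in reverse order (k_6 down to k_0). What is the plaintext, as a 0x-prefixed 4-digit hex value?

0x7CB5

s_0 = ciphertext = 0xC43D
s_1 = InvRound(s_0, k_6) = 0x1CC4
s_2 = InvRound(s_1, k_5) = 0xF51C
s_3 = InvRound(s_2, k_4) = 0x79F5
s_4 = InvRound(s_3, k_3) = 0x1879
s_5 = InvRound(s_4, k_2) = 0xAB18
s_6 = InvRound(s_5, k_1) = 0xB5AB
s_7 = InvRound(s_6, k_0) = 0x7CB5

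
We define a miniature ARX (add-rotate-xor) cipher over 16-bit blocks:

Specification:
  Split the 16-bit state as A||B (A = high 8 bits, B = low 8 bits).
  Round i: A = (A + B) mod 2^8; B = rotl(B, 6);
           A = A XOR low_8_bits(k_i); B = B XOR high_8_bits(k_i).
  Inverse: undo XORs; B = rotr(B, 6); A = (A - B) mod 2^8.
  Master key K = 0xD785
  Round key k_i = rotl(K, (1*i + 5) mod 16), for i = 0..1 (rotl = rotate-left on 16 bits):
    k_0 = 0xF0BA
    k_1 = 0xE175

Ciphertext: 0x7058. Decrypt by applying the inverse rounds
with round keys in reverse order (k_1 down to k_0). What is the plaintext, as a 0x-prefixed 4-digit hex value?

0x4D58

s_0 = ciphertext = 0x7058
s_1 = InvRound(s_0, k_1) = 0x1FE6
s_2 = InvRound(s_1, k_0) = 0x4D58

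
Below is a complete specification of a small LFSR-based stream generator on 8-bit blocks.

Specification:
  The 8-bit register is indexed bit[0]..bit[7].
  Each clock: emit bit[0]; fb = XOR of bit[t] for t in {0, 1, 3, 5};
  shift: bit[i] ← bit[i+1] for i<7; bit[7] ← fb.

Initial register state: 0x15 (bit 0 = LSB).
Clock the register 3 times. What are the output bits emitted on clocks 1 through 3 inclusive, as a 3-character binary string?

reg_0 = 0x15
clock 1: out=1, reg = 0x8A
clock 2: out=0, reg = 0x45
clock 3: out=1, reg = 0xA2

101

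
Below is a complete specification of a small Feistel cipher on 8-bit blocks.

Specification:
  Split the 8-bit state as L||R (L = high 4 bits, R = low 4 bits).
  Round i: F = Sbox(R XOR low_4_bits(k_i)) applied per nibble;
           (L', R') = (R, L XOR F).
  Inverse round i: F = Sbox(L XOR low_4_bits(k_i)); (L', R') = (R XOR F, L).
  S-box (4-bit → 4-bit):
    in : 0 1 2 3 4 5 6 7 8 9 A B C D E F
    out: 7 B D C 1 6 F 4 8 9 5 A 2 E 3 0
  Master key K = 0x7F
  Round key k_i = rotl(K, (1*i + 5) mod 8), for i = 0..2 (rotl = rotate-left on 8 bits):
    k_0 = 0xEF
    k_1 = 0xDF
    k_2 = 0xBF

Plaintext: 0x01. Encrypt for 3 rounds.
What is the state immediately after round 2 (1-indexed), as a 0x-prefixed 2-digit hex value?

s_0 = plaintext = 0x01
s_1 = Round(s_0, k_0) = 0x13
s_2 = Round(s_1, k_1) = 0x33
s_3 = Round(s_2, k_2) = 0x31

0x33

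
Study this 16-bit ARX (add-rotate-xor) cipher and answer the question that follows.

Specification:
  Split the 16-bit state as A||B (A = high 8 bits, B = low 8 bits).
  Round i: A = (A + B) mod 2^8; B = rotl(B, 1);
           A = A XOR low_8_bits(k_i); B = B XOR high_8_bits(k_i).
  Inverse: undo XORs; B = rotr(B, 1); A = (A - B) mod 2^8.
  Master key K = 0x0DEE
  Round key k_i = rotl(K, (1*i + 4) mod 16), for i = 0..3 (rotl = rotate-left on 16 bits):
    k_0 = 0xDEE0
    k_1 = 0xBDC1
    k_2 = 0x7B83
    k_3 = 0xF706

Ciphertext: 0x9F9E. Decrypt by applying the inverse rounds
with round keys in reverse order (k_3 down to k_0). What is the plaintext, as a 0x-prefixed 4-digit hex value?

s_0 = ciphertext = 0x9F9E
s_1 = InvRound(s_0, k_3) = 0xE5B4
s_2 = InvRound(s_1, k_2) = 0x7FE7
s_3 = InvRound(s_2, k_1) = 0x912D
s_4 = InvRound(s_3, k_0) = 0x78F9

0x78F9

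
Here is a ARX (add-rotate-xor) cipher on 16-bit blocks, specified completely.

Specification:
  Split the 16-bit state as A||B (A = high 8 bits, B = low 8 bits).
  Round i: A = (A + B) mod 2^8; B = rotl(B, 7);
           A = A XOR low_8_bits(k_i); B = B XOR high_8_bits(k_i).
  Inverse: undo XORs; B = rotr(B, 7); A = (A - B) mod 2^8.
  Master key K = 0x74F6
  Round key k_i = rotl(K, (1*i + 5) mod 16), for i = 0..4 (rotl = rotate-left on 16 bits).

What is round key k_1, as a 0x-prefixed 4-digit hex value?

K = 0x74F6
k_0 = rotl(K, (1*0+5) mod 16) = rotl(K, 5) = 0x9ECE
k_1 = rotl(K, (1*1+5) mod 16) = rotl(K, 6) = 0x3D9D

0x3D9D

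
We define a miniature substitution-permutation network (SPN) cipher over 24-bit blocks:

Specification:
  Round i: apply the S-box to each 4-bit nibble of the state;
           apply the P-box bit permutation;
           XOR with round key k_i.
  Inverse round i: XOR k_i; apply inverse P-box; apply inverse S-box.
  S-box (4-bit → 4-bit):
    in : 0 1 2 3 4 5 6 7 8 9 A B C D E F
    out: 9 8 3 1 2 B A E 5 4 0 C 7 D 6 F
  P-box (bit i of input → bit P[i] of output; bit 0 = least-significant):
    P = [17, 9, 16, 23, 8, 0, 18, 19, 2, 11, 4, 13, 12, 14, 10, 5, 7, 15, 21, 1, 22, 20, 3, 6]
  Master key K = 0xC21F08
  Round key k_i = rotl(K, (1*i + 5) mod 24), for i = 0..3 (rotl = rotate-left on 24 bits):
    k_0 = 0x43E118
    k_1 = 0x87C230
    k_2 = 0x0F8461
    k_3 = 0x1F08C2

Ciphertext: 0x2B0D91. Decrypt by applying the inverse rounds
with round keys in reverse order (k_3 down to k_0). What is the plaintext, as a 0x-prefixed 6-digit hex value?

0xCB36AD

s_0 = ciphertext = 0x2B0D91
s_1 = InvRound(s_0, k_3) = 0x6B99CA
s_2 = InvRound(s_1, k_2) = 0x8DD4CA
s_3 = InvRound(s_2, k_1) = 0xB0D912
s_4 = InvRound(s_3, k_0) = 0xCB36AD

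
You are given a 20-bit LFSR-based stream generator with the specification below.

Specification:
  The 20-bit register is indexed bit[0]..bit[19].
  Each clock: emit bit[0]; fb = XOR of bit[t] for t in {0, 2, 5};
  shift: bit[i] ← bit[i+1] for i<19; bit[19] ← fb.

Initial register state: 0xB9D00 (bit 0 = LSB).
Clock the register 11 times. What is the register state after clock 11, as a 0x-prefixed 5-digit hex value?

0xD5173

reg_0 = 0xB9D00
clock 1: out=0, reg = 0x5CE80
clock 2: out=0, reg = 0x2E740
clock 3: out=0, reg = 0x173A0
clock 4: out=0, reg = 0x8B9D0
clock 5: out=0, reg = 0x45CE8
clock 6: out=0, reg = 0xA2E74
clock 7: out=0, reg = 0x5173A
clock 8: out=0, reg = 0xA8B9D
clock 9: out=1, reg = 0x545CE
clock 10: out=0, reg = 0xAA2E7
clock 11: out=1, reg = 0xD5173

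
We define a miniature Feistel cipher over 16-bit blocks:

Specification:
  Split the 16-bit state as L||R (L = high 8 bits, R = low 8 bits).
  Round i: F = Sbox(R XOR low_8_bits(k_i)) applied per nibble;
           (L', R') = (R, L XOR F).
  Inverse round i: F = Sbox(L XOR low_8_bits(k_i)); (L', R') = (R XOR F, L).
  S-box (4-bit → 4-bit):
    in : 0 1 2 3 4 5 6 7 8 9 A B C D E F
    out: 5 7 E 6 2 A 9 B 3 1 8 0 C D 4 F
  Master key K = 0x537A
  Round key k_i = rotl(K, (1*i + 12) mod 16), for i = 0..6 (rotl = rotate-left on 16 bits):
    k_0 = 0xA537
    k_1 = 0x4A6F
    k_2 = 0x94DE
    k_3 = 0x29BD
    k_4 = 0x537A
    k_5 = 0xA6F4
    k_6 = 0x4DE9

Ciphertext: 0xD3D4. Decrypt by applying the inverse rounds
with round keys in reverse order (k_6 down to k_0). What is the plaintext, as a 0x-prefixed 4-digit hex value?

0x3953

s_0 = ciphertext = 0xD3D4
s_1 = InvRound(s_0, k_6) = 0xBCD3
s_2 = InvRound(s_1, k_5) = 0xF0BC
s_3 = InvRound(s_2, k_4) = 0x84F0
s_4 = InvRound(s_3, k_3) = 0x9184
s_5 = InvRound(s_4, k_2) = 0xAB91
s_6 = InvRound(s_5, k_1) = 0x53AB
s_7 = InvRound(s_6, k_0) = 0x3953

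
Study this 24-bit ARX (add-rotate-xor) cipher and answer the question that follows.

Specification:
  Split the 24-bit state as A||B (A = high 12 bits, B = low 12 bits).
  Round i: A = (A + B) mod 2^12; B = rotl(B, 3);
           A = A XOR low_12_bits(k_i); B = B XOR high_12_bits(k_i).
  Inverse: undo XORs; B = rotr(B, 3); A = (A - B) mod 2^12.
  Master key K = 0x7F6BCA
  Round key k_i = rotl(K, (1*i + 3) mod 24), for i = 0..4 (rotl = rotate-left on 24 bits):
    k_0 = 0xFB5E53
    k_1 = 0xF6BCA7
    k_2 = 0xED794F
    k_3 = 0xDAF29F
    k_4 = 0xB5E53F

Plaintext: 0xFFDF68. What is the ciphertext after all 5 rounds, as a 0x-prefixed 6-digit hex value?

0x3CF0C4

s_0 = plaintext = 0xFFDF68
s_1 = Round(s_0, k_0) = 0x1364F2
s_2 = Round(s_1, k_1) = 0xA8F8F9
s_3 = Round(s_2, k_2) = 0xAC791B
s_4 = Round(s_3, k_3) = 0x17D573
s_5 = Round(s_4, k_4) = 0x3CF0C4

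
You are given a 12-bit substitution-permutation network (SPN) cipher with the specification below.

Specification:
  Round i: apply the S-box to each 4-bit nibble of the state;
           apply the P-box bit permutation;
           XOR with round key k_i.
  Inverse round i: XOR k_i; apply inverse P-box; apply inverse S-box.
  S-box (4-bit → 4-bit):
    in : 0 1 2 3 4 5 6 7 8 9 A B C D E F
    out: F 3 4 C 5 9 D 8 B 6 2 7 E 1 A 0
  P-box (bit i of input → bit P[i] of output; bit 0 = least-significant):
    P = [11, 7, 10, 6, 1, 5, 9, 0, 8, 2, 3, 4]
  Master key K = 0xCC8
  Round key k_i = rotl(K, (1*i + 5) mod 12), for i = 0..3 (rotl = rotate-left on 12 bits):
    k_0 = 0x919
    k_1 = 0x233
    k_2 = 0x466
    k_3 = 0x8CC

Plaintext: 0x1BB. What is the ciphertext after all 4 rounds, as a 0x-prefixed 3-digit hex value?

0x275

s_0 = plaintext = 0x1BB
s_1 = Round(s_0, k_0) = 0x6BF
s_2 = Round(s_1, k_1) = 0x109
s_3 = Round(s_2, k_2) = 0x3C1
s_4 = Round(s_3, k_3) = 0x275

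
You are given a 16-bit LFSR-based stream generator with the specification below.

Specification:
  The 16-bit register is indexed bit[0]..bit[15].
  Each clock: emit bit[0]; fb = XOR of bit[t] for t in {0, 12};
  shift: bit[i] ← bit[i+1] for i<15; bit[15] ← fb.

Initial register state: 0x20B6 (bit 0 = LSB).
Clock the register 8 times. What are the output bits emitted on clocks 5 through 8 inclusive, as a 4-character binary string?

1101

reg_0 = 0x20B6
clock 1: out=0, reg = 0x105B
clock 2: out=1, reg = 0x082D
clock 3: out=1, reg = 0x8416
clock 4: out=0, reg = 0x420B
clock 5: out=1, reg = 0xA105
clock 6: out=1, reg = 0xD082
clock 7: out=0, reg = 0xE841
clock 8: out=1, reg = 0xF420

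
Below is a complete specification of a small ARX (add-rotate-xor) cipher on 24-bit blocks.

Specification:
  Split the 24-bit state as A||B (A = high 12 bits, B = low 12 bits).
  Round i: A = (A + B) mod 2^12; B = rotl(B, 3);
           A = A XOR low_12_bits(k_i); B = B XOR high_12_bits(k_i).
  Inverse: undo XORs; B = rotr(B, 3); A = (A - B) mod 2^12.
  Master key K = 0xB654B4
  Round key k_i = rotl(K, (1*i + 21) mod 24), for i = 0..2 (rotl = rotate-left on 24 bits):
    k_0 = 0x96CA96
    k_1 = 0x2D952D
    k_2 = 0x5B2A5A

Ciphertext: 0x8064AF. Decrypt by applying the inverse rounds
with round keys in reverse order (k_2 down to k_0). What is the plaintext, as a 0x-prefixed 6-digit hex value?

s_0 = ciphertext = 0x8064AF
s_1 = InvRound(s_0, k_2) = 0x839A23
s_2 = InvRound(s_1, k_1) = 0x7F551F
s_3 = InvRound(s_2, k_0) = 0x5D578E

0x5D578E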